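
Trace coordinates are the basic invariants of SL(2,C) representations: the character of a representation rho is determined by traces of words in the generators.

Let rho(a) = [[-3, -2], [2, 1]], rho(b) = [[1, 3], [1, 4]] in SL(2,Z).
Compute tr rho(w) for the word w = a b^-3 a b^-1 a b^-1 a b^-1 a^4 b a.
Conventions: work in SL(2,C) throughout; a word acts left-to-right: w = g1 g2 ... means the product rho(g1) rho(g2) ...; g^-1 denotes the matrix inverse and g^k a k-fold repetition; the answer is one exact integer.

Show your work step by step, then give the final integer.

rho(a) = [[-3, -2], [2, 1]]
... * rho(b^-1) = [[4, -3], [-1, 1]]  ->  [[-10, 7], [7, -5]]
... * rho(b^-1) = [[4, -3], [-1, 1]]  ->  [[-47, 37], [33, -26]]
... * rho(b^-1) = [[4, -3], [-1, 1]]  ->  [[-225, 178], [158, -125]]
... * rho(a) = [[-3, -2], [2, 1]]  ->  [[1031, 628], [-724, -441]]
... * rho(b^-1) = [[4, -3], [-1, 1]]  ->  [[3496, -2465], [-2455, 1731]]
... * rho(a) = [[-3, -2], [2, 1]]  ->  [[-15418, -9457], [10827, 6641]]
... * rho(b^-1) = [[4, -3], [-1, 1]]  ->  [[-52215, 36797], [36667, -25840]]
... * rho(a) = [[-3, -2], [2, 1]]  ->  [[230239, 141227], [-161681, -99174]]
... * rho(b^-1) = [[4, -3], [-1, 1]]  ->  [[779729, -549490], [-547550, 385869]]
... * rho(a) = [[-3, -2], [2, 1]]  ->  [[-3438167, -2108948], [2414388, 1480969]]
... * rho(a) = [[-3, -2], [2, 1]]  ->  [[6096605, 4767386], [-4281226, -3347807]]
... * rho(a) = [[-3, -2], [2, 1]]  ->  [[-8755043, -7425824], [6148064, 5214645]]
... * rho(a) = [[-3, -2], [2, 1]]  ->  [[11413481, 10084262], [-8014902, -7081483]]
... * rho(b) = [[1, 3], [1, 4]]  ->  [[21497743, 74577491], [-15096385, -52370638]]
... * rho(a) = [[-3, -2], [2, 1]]  ->  [[84661753, 31582005], [-59452121, -22177868]]
tr = 84661753 + -22177868 = 62483885

62483885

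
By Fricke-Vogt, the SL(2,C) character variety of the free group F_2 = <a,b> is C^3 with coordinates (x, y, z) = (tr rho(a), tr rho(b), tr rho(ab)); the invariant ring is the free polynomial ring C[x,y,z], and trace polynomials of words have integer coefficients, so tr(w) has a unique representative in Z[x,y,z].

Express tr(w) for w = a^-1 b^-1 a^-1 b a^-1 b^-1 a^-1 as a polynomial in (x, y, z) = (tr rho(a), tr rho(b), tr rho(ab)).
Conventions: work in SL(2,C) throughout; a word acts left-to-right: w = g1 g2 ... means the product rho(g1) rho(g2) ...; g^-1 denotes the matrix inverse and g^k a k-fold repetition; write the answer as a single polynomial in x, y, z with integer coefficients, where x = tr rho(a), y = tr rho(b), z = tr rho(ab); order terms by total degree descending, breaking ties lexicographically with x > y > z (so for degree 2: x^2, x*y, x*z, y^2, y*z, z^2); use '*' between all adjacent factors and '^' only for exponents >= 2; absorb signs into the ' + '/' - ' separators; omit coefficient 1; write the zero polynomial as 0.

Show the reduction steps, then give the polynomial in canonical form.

apply: tr(a^-1) = tr(a) = x
use: tr(a^-1 b) = tr(b) tr(a) - tr(b a) = x*y - z
apply: tr(b^-1 a^-1) = tr(a^-1) tr(b) - tr(a^-1 b) = z
tr(a b a) = tr(a) tr(b a) - tr(b) = x*z - y
apply: tr(a b a b) = tr(b a) tr(b a) - tr(1)   [split at repeated b] = z^2 - 2
apply: tr(b^-1 a b a) = tr(a b a) tr(b) - tr(a b a b) = x*y*z - y^2 - z^2 + 2
use: tr(b a b^-2 a) = tr(b^-1 a b a) tr(b) - tr(b^-1 a b a b) = x*y^2*z - y^3 - y*z^2 - x*z + 3*y
use: tr(b^-2 a^-1 b a) = tr(b a b^-2) tr(a) - tr(b a b^-2 a) = -x*y^2*z + x^2*y + y^3 + y*z^2 - 3*y
use: tr(b^-1 a^-1 b a^-1 b^-1) = tr(b^-2 a^-1 b) tr(a) - tr(b^-2 a^-1 b a) = x*y^2*z - x^2*y - y^3 - y*z^2 + x*z + 3*y
tr(b^2) = tr(b) tr(b) - tr(1) = y^2 - 2
tr(b^2 a) = tr(b) tr(a b) - tr(a) = y*z - x
tr(b a^-1 b) = tr(b^2) tr(a) - tr(b^2 a) = x*y^2 - y*z - x
tr(b^2 a b) = tr(b) tr(a b^2) - tr(a b) = y^2*z - x*y - z
tr(b^2 a b a) = tr(b) tr(a b a b) - tr(a b a) = y*z^2 - x*z - y
apply: tr(b a b a^-1 b) = tr(b^2 a b) tr(a) - tr(b^2 a b a) = x*y^2*z - x^2*y - y*z^2 + y
tr(b a b a b a) = tr(b a b a) tr(b a) - tr(a b)   [split at repeated b] = z^3 - 3*z
tr(b a b a^-1 b a) = tr(b a b a b) tr(a) - tr(b a b a b a) = x*y*z^2 - x^2*z - z^3 - x*y + 3*z
apply: tr(a b a^-1 b a^-1 b) = tr(b a b a^-1 b) tr(a) - tr(b a b a^-1 b a) = x^2*y^2*z - x^3*y - 2*x*y*z^2 + x^2*z + z^3 + 2*x*y - 3*z
use: tr(a^-1 b a^-1 b^-1 a b) = tr(a b a^-1 b a^-1) tr(b) - tr(a b a^-1 b a^-1 b) = -x^2*y^2*z + x^3*y + x*y^3 + 2*x*y*z^2 - x^2*z - y^2*z - z^3 - 3*x*y + 3*z
tr(b^-1 a^-1 b a^-1 b^-1 a) = tr(a^-1 b a^-1 b^-1 a) tr(b) - tr(a^-1 b a^-1 b^-1 a b) = x^2*y^2*z - x^3*y - x*y^3 - 2*x*y*z^2 + x^2*z + y^2*z + z^3 + 4*x*y - 3*z
apply: tr(a^-1 b^-1 a^-1 b a^-1 b^-1) = tr(b^-1 a^-1 b a^-1 b^-1) tr(a) - tr(b^-1 a^-1 b a^-1 b^-1 a) = x*y*z^2 - y^2*z - z^3 - x*y + 3*z
tr(a^-1 b^-1 a^-1 b a^-1 b^-1 a^-1) = tr(a^-1 b^-1 a^-1 b a^-1 b^-1) tr(a) - tr(a^-1 b^-1 a^-1 b a^-1 b^-1 a) = x^2*y*z^2 - 2*x*y^2*z - x*z^3 + y^3 + y*z^2 + 2*x*z - 3*y

x^2*y*z^2 - 2*x*y^2*z - x*z^3 + y^3 + y*z^2 + 2*x*z - 3*y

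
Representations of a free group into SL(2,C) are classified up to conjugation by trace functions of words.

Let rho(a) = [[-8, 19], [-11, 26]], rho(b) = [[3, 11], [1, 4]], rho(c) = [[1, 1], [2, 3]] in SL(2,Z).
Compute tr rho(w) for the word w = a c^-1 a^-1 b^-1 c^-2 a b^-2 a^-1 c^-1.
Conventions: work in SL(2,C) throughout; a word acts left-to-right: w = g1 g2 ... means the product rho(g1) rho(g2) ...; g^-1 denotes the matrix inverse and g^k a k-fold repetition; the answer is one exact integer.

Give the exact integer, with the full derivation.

rho(a) = [[-8, 19], [-11, 26]]
... * rho(c^-1) = [[3, -1], [-2, 1]]  ->  [[-62, 27], [-85, 37]]
... * rho(a^-1) = [[26, -19], [11, -8]]  ->  [[-1315, 962], [-1803, 1319]]
... * rho(b^-1) = [[4, -11], [-1, 3]]  ->  [[-6222, 17351], [-8531, 23790]]
... * rho(c^-1) = [[3, -1], [-2, 1]]  ->  [[-53368, 23573], [-73173, 32321]]
... * rho(c^-1) = [[3, -1], [-2, 1]]  ->  [[-207250, 76941], [-284161, 105494]]
... * rho(a) = [[-8, 19], [-11, 26]]  ->  [[811649, -1937284], [1112854, -2656215]]
... * rho(b^-1) = [[4, -11], [-1, 3]]  ->  [[5183880, -14739991], [7107631, -20210039]]
... * rho(b^-1) = [[4, -11], [-1, 3]]  ->  [[35475511, -101242653], [48640563, -138814058]]
... * rho(a^-1) = [[26, -19], [11, -8]]  ->  [[-191305897, 135906515], [-262300000, 186341767]]
... * rho(c^-1) = [[3, -1], [-2, 1]]  ->  [[-845730721, 327212412], [-1159583534, 448641767]]
tr = -845730721 + 448641767 = -397088954

-397088954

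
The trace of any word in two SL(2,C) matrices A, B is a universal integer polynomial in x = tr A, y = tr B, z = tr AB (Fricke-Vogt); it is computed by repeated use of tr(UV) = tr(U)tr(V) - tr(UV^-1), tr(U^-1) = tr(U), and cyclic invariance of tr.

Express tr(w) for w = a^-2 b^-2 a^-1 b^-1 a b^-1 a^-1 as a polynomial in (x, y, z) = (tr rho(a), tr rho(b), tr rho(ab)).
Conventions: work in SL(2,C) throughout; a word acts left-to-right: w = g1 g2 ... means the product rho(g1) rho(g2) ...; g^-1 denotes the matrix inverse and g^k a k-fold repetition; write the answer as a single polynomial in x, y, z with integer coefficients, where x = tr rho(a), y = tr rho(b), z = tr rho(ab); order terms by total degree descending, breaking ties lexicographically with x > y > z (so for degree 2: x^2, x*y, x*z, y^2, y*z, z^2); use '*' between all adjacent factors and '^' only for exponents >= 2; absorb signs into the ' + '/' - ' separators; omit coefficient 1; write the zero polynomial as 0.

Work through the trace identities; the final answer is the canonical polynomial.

apply: trace(b^-1) = trace(b) = y
trace(a b a) = trace(a) trace(b a) - trace(b) = x*z - y
trace(a b a b) = trace(a b) trace(a b) - trace(1)   [split at repeated a] = z^2 - 2
apply: trace(b^-1 a b a) = trace(a b a) trace(b) - trace(a b a b) = x*y*z - y^2 - z^2 + 2
trace(a^-1 b^-1 a b) = trace(b^-1 a b) trace(a) - trace(b^-1 a b a) = -x*y*z + x^2 + y^2 + z^2 - 2
trace(b^-1 a b^-1 a^-1) = trace(a^-1 b^-1 a) trace(b) - trace(a^-1 b^-1 a b) = x*y*z - x^2 - z^2 + 2
trace(a b^-1) = trace(a) trace(b) - trace(a b) = x*y - z
apply: trace(b^-1 a b^-1) = trace(a b^-1) trace(b) - trace(a) = x*y^2 - y*z - x
trace(a^-2 b^-1 a b^-1) = trace(b^-1 a b^-1 a^-1) trace(a) - trace(b^-1 a b^-1) = x^2*y*z - x^3 - x*y^2 - x*z^2 + y*z + 3*x
use: trace(a^-3 b^-1 a b^-1) = trace(a^-2 b^-1 a b^-1) trace(a) - trace(a^-2 b^-1 a b^-1 a) = x^3*y*z - x^4 - x^2*y^2 - x^2*z^2 + 4*x^2 + z^2 - 2
trace(a^-1 b^-1 a b^-1 a^-3) = trace(a^-3 b^-1 a b^-1) trace(a) - trace(a^-3 b^-1 a b^-1 a) = x^4*y*z - x^5 - x^3*y^2 - x^3*z^2 - x^2*y*z + 5*x^3 + x*y^2 + 2*x*z^2 - y*z - 5*x
trace(a^2) = trace(a) trace(a) - trace(1) = x^2 - 2
trace(a b^2 a) = trace(b) trace(a^2 b) - trace(a^2) = x*y*z - x^2 - y^2 + 2
apply: trace(a b^2 a b) = trace(b) trace(a b a b) - trace(a b a) = y*z^2 - x*z - y
use: trace(b^-1 a b^2 a) = trace(a b^2 a) trace(b) - trace(a b^2 a b) = x*y^2*z - x^2*y - y^3 - y*z^2 + x*z + 3*y
use: trace(b a^-1 b^-1 a b) = trace(b^-1 a b^2) trace(a) - trace(b^-1 a b^2 a) = -x*y^2*z + x^2*y + y^3 + y*z^2 - 3*y
trace(b a b) = trace(b) trace(a b) - trace(a) = y*z - x
apply: trace(a b a b a) = trace(a) trace(b a b a) - trace(b a b) = x*z^2 - y*z - x
use: trace(a b a b a b) = trace(b a) trace(b a b a) - trace(b^-1 a^-1)   [split at repeated b] = z^3 - 3*z
trace(b^-1 a b a b a) = trace(a b a b a) trace(b) - trace(a b a b a b) = x*y*z^2 - y^2*z - z^3 - x*y + 3*z
apply: trace(b a^-1 b^-1 a b a) = trace(b^-1 a b a b) trace(a) - trace(b^-1 a b a b a) = -x*y*z^2 + x^2*z + y^2*z + z^3 - 3*z
trace(a^-1 b a^-1 b^-1 a b) = trace(b a^-1 b^-1 a b) trace(a) - trace(b a^-1 b^-1 a b a) = -x^2*y^2*z + x^3*y + x*y^3 + 2*x*y*z^2 - x^2*z - y^2*z - z^3 - 3*x*y + 3*z
use: trace(a^-2 b a^-1 b^-1 a b) = trace(a^-1 b a^-1 b^-1 a b) trace(a) - trace(a^-1 b a^-1 b^-1 a b a) = -x^3*y^2*z + x^4*y + x^2*y^3 + 2*x^2*y*z^2 - x^3*z - x*z^3 - 4*x^2*y - y^3 - y*z^2 + 3*x*z + 3*y
trace(a^-1 b a^-1 b^-1 a b^-1 a^-1) = trace(a^-2 b a^-1 b^-1 a) trace(b) - trace(a^-2 b a^-1 b^-1 a b) = x^3*y^2*z - x^4*y - x^2*y^3 - 2*x^2*y*z^2 + x^3*z + x*y^2*z + x*z^3 + 4*x^2*y - 3*x*z - y
apply: trace(b^2 a b) = trace(b) trace(b a b) - trace(b a) = y^2*z - x*y - z
use: trace(b a b a^-1 b) = trace(b^2 a b) trace(a) - trace(b^2 a b a) = x*y^2*z - x^2*y - y*z^2 + y
use: trace(b a b a^-1 b a) = trace(b a b a b) trace(a) - trace(b a b a b a) = x*y*z^2 - x^2*z - z^3 - x*y + 3*z
apply: trace(a^-1 b a^-1 b a b) = trace(b a b a^-1 b) trace(a) - trace(b a b a^-1 b a) = x^2*y^2*z - x^3*y - 2*x*y*z^2 + x^2*z + z^3 + 2*x*y - 3*z
use: trace(a b^-1 a^-1 b a^-1 b) = trace(a^-1 b a^-1 b a) trace(b) - trace(a^-1 b a^-1 b a b) = -x^2*y^2*z + x^3*y + x*y^3 + 2*x*y*z^2 - x^2*z - y^2*z - z^3 - 3*x*y + 3*z
trace(a^-1 b a^-1 b^-1 a b^-1) = trace(a b^-1 a^-1 b a^-1) trace(b) - trace(a b^-1 a^-1 b a^-1 b) = x^2*y^2*z - x^3*y - x*y^3 - 2*x*y*z^2 + x^2*z + y^2*z + z^3 + 4*x*y - 3*z
trace(a^-1 b^-1 a b^-1 a^-3 b) = trace(a^-1 b a^-1 b^-1 a b^-1 a^-1) trace(a) - trace(a^-1 b a^-1 b^-1 a b^-1) = x^4*y^2*z - x^5*y - x^3*y^3 - 2*x^3*y*z^2 + x^4*z + x^2*z^3 + 5*x^3*y + x*y^3 + 2*x*y*z^2 - 4*x^2*z - y^2*z - z^3 - 5*x*y + 3*z
use: trace(a^-1 b^-1 a b^-1 a^-3 b^-1) = trace(a^-1 b^-1 a b^-1 a^-3) trace(b) - trace(a^-1 b^-1 a b^-1 a^-3 b) = x^3*y*z^2 - x^4*z - x^2*y^2*z - x^2*z^3 + 4*x^2*z + z^3 - 3*z
use: trace(a^-2 b^-2 a^-1 b^-1 a b^-1 a^-1) = trace(a^-1 b^-1 a b^-1 a^-3 b^-1) trace(b) - trace(a^-1 b^-1 a b^-1 a^-3) = x^3*y^2*z^2 - 2*x^4*y*z - x^2*y^3*z - x^2*y*z^3 + x^5 + x^3*y^2 + x^3*z^2 + 5*x^2*y*z + y*z^3 - 5*x^3 - x*y^2 - 2*x*z^2 - 2*y*z + 5*x

x^3*y^2*z^2 - 2*x^4*y*z - x^2*y^3*z - x^2*y*z^3 + x^5 + x^3*y^2 + x^3*z^2 + 5*x^2*y*z + y*z^3 - 5*x^3 - x*y^2 - 2*x*z^2 - 2*y*z + 5*x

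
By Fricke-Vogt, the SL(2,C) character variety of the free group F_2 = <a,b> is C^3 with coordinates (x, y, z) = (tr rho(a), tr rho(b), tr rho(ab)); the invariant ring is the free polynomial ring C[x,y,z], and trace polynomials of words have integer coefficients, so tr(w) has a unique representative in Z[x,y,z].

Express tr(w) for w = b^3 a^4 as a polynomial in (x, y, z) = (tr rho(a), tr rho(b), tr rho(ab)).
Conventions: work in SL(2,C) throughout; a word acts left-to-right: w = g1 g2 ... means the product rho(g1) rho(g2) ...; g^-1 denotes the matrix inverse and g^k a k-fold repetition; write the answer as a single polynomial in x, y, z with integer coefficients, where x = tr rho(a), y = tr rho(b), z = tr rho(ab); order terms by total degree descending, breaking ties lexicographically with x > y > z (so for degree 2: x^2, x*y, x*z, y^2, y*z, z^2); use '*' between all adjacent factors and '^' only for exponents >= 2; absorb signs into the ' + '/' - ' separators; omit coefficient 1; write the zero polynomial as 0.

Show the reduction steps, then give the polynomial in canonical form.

x^3*y^2*z - x^4*y - x^2*y^3 - x^3*z - 2*x*y^2*z + 5*x^2*y + y^3 + 2*x*z - 3*y

apply: trace(b a^2) = trace(a)*trace(b a) - trace(b)  (reduce the a square) = x*z - y
apply: trace(a^3 b) = trace(a)*trace(b a^2) - trace(b a)  (reduce the a square) = x^2*z - x*y - z
apply: trace(a^2) = trace(a)*trace(a) - trace(1)  (reduce the a square) = x^2 - 2
trace(a^3) = trace(a)*trace(a^2) - trace(a)  (reduce the a square) = x^3 - 3*x
trace(b a^3 b) = trace(b)*trace(a^3 b) - trace(a^3)  (reduce the b square) = x^2*y*z - x^3 - x*y^2 - y*z + 3*x
apply: trace(a^2 b^3 a) = trace(b)*trace(b a^3 b) - trace(b a^3)  (reduce the b square) = x^2*y^2*z - x^3*y - x*y^3 - x^2*z - y^2*z + 4*x*y + z
trace(b a^2 b) = trace(b)*trace(a^2 b) - trace(a^2)  (reduce the b square) = x*y*z - x^2 - y^2 + 2
apply: trace(a^2 b^3) = trace(b)*trace(b a^2 b) - trace(b a^2)  (reduce the b square) = x*y^2*z - x^2*y - y^3 - x*z + 3*y
trace(b^3 a^4) = trace(a)*trace(a^2 b^3 a) - trace(a^2 b^3)  (reduce the a square) = x^3*y^2*z - x^4*y - x^2*y^3 - x^3*z - 2*x*y^2*z + 5*x^2*y + y^3 + 2*x*z - 3*y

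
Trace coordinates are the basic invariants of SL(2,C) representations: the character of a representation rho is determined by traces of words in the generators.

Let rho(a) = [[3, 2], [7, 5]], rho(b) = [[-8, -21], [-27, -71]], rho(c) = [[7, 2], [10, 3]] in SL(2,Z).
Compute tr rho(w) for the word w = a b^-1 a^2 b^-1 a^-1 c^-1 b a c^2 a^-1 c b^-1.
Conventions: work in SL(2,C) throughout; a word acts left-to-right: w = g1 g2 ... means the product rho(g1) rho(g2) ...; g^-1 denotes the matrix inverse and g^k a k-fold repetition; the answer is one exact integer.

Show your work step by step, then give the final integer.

-16705718205415

rho(a) = [[3, 2], [7, 5]]
... * rho(b^-1) = [[-71, 21], [27, -8]]  ->  [[-159, 47], [-362, 107]]
... * rho(a) = [[3, 2], [7, 5]]  ->  [[-148, -83], [-337, -189]]
... * rho(a) = [[3, 2], [7, 5]]  ->  [[-1025, -711], [-2334, -1619]]
... * rho(b^-1) = [[-71, 21], [27, -8]]  ->  [[53578, -15837], [122001, -36062]]
... * rho(a^-1) = [[5, -2], [-7, 3]]  ->  [[378749, -154667], [862439, -352188]]
... * rho(c^-1) = [[3, -2], [-10, 7]]  ->  [[2682917, -1840167], [6109197, -4190194]]
... * rho(b) = [[-8, -21], [-27, -71]]  ->  [[28221173, 74310600], [64261662, 169210637]]
... * rho(a) = [[3, 2], [7, 5]]  ->  [[604837719, 427995346], [1377259445, 974576509]]
... * rho(c) = [[7, 2], [10, 3]]  ->  [[8513817493, 2493661476], [19386581205, 5678248417]]
... * rho(c) = [[7, 2], [10, 3]]  ->  [[84533337211, 24508619414], [192488552605, 55807907661]]
... * rho(a^-1) = [[5, -2], [-7, 3]]  ->  [[251106350157, -95540816180], [571787409398, -217553382227]]
... * rho(c) = [[7, 2], [10, 3]]  ->  [[802336289299, 215590251774], [1826978043516, 490914672115]]
... * rho(b^-1) = [[-71, 21], [27, -8]]  ->  [[-51144939742331, 15124340061087], [-116460744942531, 34439221536916]]
tr = -51144939742331 + 34439221536916 = -16705718205415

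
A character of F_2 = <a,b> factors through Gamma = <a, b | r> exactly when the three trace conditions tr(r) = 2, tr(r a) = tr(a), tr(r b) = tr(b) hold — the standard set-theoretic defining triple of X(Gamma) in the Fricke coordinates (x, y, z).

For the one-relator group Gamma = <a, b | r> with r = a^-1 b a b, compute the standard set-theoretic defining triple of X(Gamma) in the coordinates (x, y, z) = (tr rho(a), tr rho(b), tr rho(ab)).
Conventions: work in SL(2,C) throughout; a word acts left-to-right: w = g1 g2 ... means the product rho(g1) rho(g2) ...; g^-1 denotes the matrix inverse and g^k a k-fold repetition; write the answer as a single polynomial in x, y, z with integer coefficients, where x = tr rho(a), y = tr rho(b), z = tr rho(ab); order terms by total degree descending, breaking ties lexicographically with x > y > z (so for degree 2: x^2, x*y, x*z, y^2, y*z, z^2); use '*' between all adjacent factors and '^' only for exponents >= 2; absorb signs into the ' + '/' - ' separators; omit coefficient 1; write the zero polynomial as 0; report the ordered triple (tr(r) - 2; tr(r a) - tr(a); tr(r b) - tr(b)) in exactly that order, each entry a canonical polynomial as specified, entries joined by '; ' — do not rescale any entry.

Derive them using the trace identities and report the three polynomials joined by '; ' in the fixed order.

x*y*z - x^2 - z^2; y*z - 2*x; x*y^2*z - x^2*y - y*z^2

tr(b a b) = tr(b)*tr(a b) - tr(a)  (reduce the b square) = y*z - x
tr(b a b a) = tr(a b)*tr(a b) - tr(1)  (split on a) = z^2 - 2
tr(a^-1 b a b) = tr(b a b)*tr(a) - tr(b a b a)  (eliminate a^-1) = x*y*z - x^2 - z^2 + 2
tr(b a b^2) = tr(b)*tr(a b^2) - tr(a b) = y^2*z - x*y - z
tr(a b a) = tr(a)*tr(b a) - tr(b) = x*z - y
tr(b a b^2 a) = tr(b)*tr(a b a b) - tr(a b a) = y*z^2 - x*z - y
tr(a^-1 b a b^2) = tr(b a b^2)*tr(a) - tr(b a b^2 a) = x*y^2*z - x^2*y - y*z^2 + y
assemble the triple (tr(r) - 2; tr(r a) - x; tr(r b) - y)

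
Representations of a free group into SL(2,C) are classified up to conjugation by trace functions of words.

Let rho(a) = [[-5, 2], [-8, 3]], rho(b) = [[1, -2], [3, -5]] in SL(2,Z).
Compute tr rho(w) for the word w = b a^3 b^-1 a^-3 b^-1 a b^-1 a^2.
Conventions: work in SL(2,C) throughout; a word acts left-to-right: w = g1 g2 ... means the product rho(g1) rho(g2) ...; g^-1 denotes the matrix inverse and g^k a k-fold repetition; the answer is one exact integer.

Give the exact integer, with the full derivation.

-310

rho(b) = [[1, -2], [3, -5]]
... * rho(a) = [[-5, 2], [-8, 3]]  ->  [[11, -4], [25, -9]]
... * rho(a) = [[-5, 2], [-8, 3]]  ->  [[-23, 10], [-53, 23]]
... * rho(a) = [[-5, 2], [-8, 3]]  ->  [[35, -16], [81, -37]]
... * rho(b^-1) = [[-5, 2], [-3, 1]]  ->  [[-127, 54], [-294, 125]]
... * rho(a^-1) = [[3, -2], [8, -5]]  ->  [[51, -16], [118, -37]]
... * rho(a^-1) = [[3, -2], [8, -5]]  ->  [[25, -22], [58, -51]]
... * rho(a^-1) = [[3, -2], [8, -5]]  ->  [[-101, 60], [-234, 139]]
... * rho(b^-1) = [[-5, 2], [-3, 1]]  ->  [[325, -142], [753, -329]]
... * rho(a) = [[-5, 2], [-8, 3]]  ->  [[-489, 224], [-1133, 519]]
... * rho(b^-1) = [[-5, 2], [-3, 1]]  ->  [[1773, -754], [4108, -1747]]
... * rho(a) = [[-5, 2], [-8, 3]]  ->  [[-2833, 1284], [-6564, 2975]]
... * rho(a) = [[-5, 2], [-8, 3]]  ->  [[3893, -1814], [9020, -4203]]
tr = 3893 + -4203 = -310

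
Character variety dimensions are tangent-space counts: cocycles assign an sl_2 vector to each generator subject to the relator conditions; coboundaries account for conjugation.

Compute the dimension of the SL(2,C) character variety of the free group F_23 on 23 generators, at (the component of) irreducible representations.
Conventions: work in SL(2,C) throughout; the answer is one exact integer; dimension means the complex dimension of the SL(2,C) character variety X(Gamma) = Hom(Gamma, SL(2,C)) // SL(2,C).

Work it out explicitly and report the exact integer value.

66

The free group F_23: 23 generators, no relators.
Z^1(Gamma, Ad rho) = (sl_2)^23: a cocycle is a free choice of one sl_2 vector per generator, so dim Z^1 = 3*23 = 69.
dim B^1 = 3: the coboundary map is injective because an irreducible image has centralizer 0 in sl_2.
Therefore dim X = 69 - 3 = 66.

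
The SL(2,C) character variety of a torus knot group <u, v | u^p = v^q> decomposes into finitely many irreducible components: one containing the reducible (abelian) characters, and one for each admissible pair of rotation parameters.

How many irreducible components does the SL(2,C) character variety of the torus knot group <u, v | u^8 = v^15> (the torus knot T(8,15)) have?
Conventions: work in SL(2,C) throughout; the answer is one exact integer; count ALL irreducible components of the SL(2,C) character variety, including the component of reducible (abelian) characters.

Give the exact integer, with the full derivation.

50

Gamma = < u, v | u^8 = v^15 > (torus knot T(8,15)); the central element u^8 = v^15 acts as +I or -I in any irreducible SL(2,C) representation.
On an irreducible component, tr(u) is locked at 2*cos(pi*alpha/8) for some alpha in 1..7, and tr(v) at 2*cos(pi*beta/15) for some beta in 1..14.
Consistency of u^8 = (-1)^alpha I with v^15 = (-1)^beta I forces alpha = beta (mod 2).
Enumerate parity-matched pairs: 4*7 odd-odd plus 3*7 even-even gives 49.
Total: 49 irreducible-character components + 1 reducible (abelian) component = 50.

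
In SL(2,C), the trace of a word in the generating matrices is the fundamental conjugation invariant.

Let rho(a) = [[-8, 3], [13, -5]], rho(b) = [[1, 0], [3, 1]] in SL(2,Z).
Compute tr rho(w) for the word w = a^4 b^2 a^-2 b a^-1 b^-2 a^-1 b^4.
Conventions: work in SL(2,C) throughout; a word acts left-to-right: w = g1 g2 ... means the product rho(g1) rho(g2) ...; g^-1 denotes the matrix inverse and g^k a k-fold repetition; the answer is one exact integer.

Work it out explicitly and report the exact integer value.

2038497518

rho(a) = [[-8, 3], [13, -5]]
... * rho(a) = [[-8, 3], [13, -5]]  ->  [[103, -39], [-169, 64]]
... * rho(a) = [[-8, 3], [13, -5]]  ->  [[-1331, 504], [2184, -827]]
... * rho(a) = [[-8, 3], [13, -5]]  ->  [[17200, -6513], [-28223, 10687]]
... * rho(b) = [[1, 0], [3, 1]]  ->  [[-2339, -6513], [3838, 10687]]
... * rho(b) = [[1, 0], [3, 1]]  ->  [[-21878, -6513], [35899, 10687]]
... * rho(a^-1) = [[-5, -3], [-13, -8]]  ->  [[194059, 117738], [-318426, -193193]]
... * rho(a^-1) = [[-5, -3], [-13, -8]]  ->  [[-2500889, -1524081], [4103639, 2500822]]
... * rho(b) = [[1, 0], [3, 1]]  ->  [[-7073132, -1524081], [11606105, 2500822]]
... * rho(a^-1) = [[-5, -3], [-13, -8]]  ->  [[55178713, 33412044], [-90541211, -54824891]]
... * rho(b^-1) = [[1, 0], [-3, 1]]  ->  [[-45057419, 33412044], [73933462, -54824891]]
... * rho(b^-1) = [[1, 0], [-3, 1]]  ->  [[-145293551, 33412044], [238408135, -54824891]]
... * rho(a^-1) = [[-5, -3], [-13, -8]]  ->  [[292111183, 168584301], [-479317092, -276625277]]
... * rho(b) = [[1, 0], [3, 1]]  ->  [[797864086, 168584301], [-1309192923, -276625277]]
... * rho(b) = [[1, 0], [3, 1]]  ->  [[1303616989, 168584301], [-2139068754, -276625277]]
... * rho(b) = [[1, 0], [3, 1]]  ->  [[1809369892, 168584301], [-2968944585, -276625277]]
... * rho(b) = [[1, 0], [3, 1]]  ->  [[2315122795, 168584301], [-3798820416, -276625277]]
tr = 2315122795 + -276625277 = 2038497518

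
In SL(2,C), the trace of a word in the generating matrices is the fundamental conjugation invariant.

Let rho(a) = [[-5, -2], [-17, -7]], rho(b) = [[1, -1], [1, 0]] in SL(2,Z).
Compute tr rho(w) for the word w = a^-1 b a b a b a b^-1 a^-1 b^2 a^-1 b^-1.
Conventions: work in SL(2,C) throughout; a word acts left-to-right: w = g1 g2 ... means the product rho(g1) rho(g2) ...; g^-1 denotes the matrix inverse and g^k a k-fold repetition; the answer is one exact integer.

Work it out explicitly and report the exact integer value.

-3538163

rho(a^-1) = [[-7, 2], [17, -5]]
... * rho(b) = [[1, -1], [1, 0]]  ->  [[-5, 7], [12, -17]]
... * rho(a) = [[-5, -2], [-17, -7]]  ->  [[-94, -39], [229, 95]]
... * rho(b) = [[1, -1], [1, 0]]  ->  [[-133, 94], [324, -229]]
... * rho(a) = [[-5, -2], [-17, -7]]  ->  [[-933, -392], [2273, 955]]
... * rho(b) = [[1, -1], [1, 0]]  ->  [[-1325, 933], [3228, -2273]]
... * rho(a) = [[-5, -2], [-17, -7]]  ->  [[-9236, -3881], [22501, 9455]]
... * rho(b^-1) = [[0, 1], [-1, 1]]  ->  [[3881, -13117], [-9455, 31956]]
... * rho(a^-1) = [[-7, 2], [17, -5]]  ->  [[-250156, 73347], [609437, -178690]]
... * rho(b) = [[1, -1], [1, 0]]  ->  [[-176809, 250156], [430747, -609437]]
... * rho(b) = [[1, -1], [1, 0]]  ->  [[73347, 176809], [-178690, -430747]]
... * rho(a^-1) = [[-7, 2], [17, -5]]  ->  [[2492324, -737351], [-6071869, 1796355]]
... * rho(b^-1) = [[0, 1], [-1, 1]]  ->  [[737351, 1754973], [-1796355, -4275514]]
tr = 737351 + -4275514 = -3538163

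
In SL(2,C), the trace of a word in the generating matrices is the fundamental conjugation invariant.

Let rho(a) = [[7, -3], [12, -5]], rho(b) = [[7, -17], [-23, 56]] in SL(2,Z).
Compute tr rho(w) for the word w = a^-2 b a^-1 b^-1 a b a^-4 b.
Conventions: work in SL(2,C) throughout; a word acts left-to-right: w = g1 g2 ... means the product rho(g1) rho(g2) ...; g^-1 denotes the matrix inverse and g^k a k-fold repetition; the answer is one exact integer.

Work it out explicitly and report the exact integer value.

rho(a^-1) = [[-5, 3], [-12, 7]]
... * rho(a^-1) = [[-5, 3], [-12, 7]]  ->  [[-11, 6], [-24, 13]]
... * rho(b) = [[7, -17], [-23, 56]]  ->  [[-215, 523], [-467, 1136]]
... * rho(a^-1) = [[-5, 3], [-12, 7]]  ->  [[-5201, 3016], [-11297, 6551]]
... * rho(b^-1) = [[56, 17], [23, 7]]  ->  [[-221888, -67305], [-481959, -146192]]
... * rho(a) = [[7, -3], [12, -5]]  ->  [[-2360876, 1002189], [-5128017, 2176837]]
... * rho(b) = [[7, -17], [-23, 56]]  ->  [[-39576479, 96257476], [-85963370, 209079161]]
... * rho(a^-1) = [[-5, 3], [-12, 7]]  ->  [[-957207317, 555072895], [-2079133082, 1205664017]]
... * rho(a^-1) = [[-5, 3], [-12, 7]]  ->  [[-1874838155, 1013888314], [-4072302794, 2202248873]]
... * rho(a^-1) = [[-5, 3], [-12, 7]]  ->  [[-2792468993, 1472703733], [-6065472506, 3198833729]]
... * rho(a^-1) = [[-5, 3], [-12, 7]]  ->  [[-3710099831, 1931519152], [-8058642218, 4195418585]]
... * rho(b) = [[7, -17], [-23, 56]]  ->  [[-70395639313, 171236769639], [-152905122981, 371940358466]]
tr = -70395639313 + 371940358466 = 301544719153

301544719153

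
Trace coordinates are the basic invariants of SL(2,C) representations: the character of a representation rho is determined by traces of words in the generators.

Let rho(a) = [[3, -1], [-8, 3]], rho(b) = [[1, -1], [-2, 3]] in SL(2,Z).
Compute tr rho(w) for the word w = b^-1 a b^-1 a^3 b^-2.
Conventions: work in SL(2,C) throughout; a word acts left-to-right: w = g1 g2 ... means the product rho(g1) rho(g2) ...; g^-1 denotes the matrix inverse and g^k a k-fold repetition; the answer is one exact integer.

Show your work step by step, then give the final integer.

-202

rho(b^-1) = [[3, 1], [2, 1]]
... * rho(a) = [[3, -1], [-8, 3]]  ->  [[1, 0], [-2, 1]]
... * rho(b^-1) = [[3, 1], [2, 1]]  ->  [[3, 1], [-4, -1]]
... * rho(a) = [[3, -1], [-8, 3]]  ->  [[1, 0], [-4, 1]]
... * rho(a) = [[3, -1], [-8, 3]]  ->  [[3, -1], [-20, 7]]
... * rho(a) = [[3, -1], [-8, 3]]  ->  [[17, -6], [-116, 41]]
... * rho(b^-1) = [[3, 1], [2, 1]]  ->  [[39, 11], [-266, -75]]
... * rho(b^-1) = [[3, 1], [2, 1]]  ->  [[139, 50], [-948, -341]]
tr = 139 + -341 = -202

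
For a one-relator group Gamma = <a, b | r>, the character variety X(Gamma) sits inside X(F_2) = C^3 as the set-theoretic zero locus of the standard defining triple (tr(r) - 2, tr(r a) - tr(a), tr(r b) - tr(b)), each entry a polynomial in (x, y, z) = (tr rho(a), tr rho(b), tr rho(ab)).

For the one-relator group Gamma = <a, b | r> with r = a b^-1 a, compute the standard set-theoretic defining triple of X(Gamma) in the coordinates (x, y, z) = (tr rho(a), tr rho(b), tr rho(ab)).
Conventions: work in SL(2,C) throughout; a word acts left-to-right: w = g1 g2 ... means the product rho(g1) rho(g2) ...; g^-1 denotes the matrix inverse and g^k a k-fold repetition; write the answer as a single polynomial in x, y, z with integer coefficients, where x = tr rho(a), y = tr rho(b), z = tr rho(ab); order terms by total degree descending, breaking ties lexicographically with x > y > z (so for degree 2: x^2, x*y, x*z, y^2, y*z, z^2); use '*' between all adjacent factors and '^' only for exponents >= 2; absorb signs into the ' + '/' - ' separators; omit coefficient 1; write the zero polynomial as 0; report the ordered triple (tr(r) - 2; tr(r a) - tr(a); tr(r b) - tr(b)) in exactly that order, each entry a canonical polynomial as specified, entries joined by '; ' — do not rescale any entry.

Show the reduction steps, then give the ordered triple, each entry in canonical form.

apply: trace(a^2) = trace(a)*trace(a) - trace(1) = x^2 - 2
apply: trace(a^2 b) = trace(a)*trace(b a) - trace(b) = x*z - y
trace(a b^-1 a) = trace(a^2)*trace(b) - trace(a^2 b) = x^2*y - x*z - y
trace(a^3) = trace(a)*trace(a^2) - trace(a)  (reduce the a square) = x^3 - 3*x
trace(a^3 b) = trace(a)*trace(a b a) - trace(a b)  (reduce the a square) = x^2*z - x*y - z
trace(a b^-1 a^2) = trace(a^3)*trace(b) - trace(a^3 b)  (eliminate b^-1) = x^3*y - x^2*z - 2*x*y + z
trace(a b a b) = trace(b a)*trace(b a) - trace(1)   [split at repeated b] = z^2 - 2
use: trace(a b^-1 a b) = trace(a b a)*trace(b) - trace(a b a b) = x*y*z - y^2 - z^2 + 2
assemble the triple (trace(r) - 2; trace(r a) - x; trace(r b) - y)

x^2*y - x*z - y - 2; x^3*y - x^2*z - 2*x*y - x + z; x*y*z - y^2 - z^2 - y + 2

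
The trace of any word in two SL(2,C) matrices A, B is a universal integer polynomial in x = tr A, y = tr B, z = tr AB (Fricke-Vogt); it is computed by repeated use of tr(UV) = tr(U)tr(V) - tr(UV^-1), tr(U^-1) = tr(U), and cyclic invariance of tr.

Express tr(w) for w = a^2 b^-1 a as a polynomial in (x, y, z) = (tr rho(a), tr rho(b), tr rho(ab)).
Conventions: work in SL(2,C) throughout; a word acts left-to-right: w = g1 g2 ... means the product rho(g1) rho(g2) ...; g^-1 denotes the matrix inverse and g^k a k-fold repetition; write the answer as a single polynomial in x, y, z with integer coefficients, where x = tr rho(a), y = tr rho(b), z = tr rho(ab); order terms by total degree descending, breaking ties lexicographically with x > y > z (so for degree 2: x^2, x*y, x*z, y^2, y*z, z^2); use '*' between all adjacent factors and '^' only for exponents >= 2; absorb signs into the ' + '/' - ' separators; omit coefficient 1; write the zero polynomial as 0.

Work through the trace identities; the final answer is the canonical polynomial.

tr(a^2) = tr(a) tr(a) - tr(1)  (reduce the a square) = x^2 - 2
tr(a^3) = tr(a) tr(a^2) - tr(a)  (reduce the a square) = x^3 - 3*x
tr(a b a) = tr(a) tr(b a) - tr(b)  (reduce the a square) = x*z - y
tr(a^3 b) = tr(a) tr(a b a) - tr(a b)  (reduce the a square) = x^2*z - x*y - z
tr(a^2 b^-1 a) = tr(a^3) tr(b) - tr(a^3 b)  (eliminate b^-1) = x^3*y - x^2*z - 2*x*y + z

x^3*y - x^2*z - 2*x*y + z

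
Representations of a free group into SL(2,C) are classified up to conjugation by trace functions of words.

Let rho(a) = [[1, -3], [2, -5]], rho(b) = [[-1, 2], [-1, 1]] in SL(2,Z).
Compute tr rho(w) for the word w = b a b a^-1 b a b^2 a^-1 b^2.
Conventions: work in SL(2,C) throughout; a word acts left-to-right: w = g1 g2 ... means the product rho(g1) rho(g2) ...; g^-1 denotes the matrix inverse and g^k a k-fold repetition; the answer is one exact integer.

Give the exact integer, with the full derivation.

0

rho(b) = [[-1, 2], [-1, 1]]
... * rho(a) = [[1, -3], [2, -5]]  ->  [[3, -7], [1, -2]]
... * rho(b) = [[-1, 2], [-1, 1]]  ->  [[4, -1], [1, 0]]
... * rho(a^-1) = [[-5, 3], [-2, 1]]  ->  [[-18, 11], [-5, 3]]
... * rho(b) = [[-1, 2], [-1, 1]]  ->  [[7, -25], [2, -7]]
... * rho(a) = [[1, -3], [2, -5]]  ->  [[-43, 104], [-12, 29]]
... * rho(b) = [[-1, 2], [-1, 1]]  ->  [[-61, 18], [-17, 5]]
... * rho(b) = [[-1, 2], [-1, 1]]  ->  [[43, -104], [12, -29]]
... * rho(a^-1) = [[-5, 3], [-2, 1]]  ->  [[-7, 25], [-2, 7]]
... * rho(b) = [[-1, 2], [-1, 1]]  ->  [[-18, 11], [-5, 3]]
... * rho(b) = [[-1, 2], [-1, 1]]  ->  [[7, -25], [2, -7]]
tr = 7 + -7 = 0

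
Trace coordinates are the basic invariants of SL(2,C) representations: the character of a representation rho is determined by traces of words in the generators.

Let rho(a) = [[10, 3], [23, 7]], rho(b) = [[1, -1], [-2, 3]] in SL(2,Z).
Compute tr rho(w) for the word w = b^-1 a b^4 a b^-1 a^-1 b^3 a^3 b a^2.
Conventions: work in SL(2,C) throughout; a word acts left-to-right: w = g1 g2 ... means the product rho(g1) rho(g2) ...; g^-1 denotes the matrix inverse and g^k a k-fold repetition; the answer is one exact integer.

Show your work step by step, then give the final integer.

rho(b^-1) = [[3, 1], [2, 1]]
... * rho(a) = [[10, 3], [23, 7]]  ->  [[53, 16], [43, 13]]
... * rho(b) = [[1, -1], [-2, 3]]  ->  [[21, -5], [17, -4]]
... * rho(b) = [[1, -1], [-2, 3]]  ->  [[31, -36], [25, -29]]
... * rho(b) = [[1, -1], [-2, 3]]  ->  [[103, -139], [83, -112]]
... * rho(b) = [[1, -1], [-2, 3]]  ->  [[381, -520], [307, -419]]
... * rho(a) = [[10, 3], [23, 7]]  ->  [[-8150, -2497], [-6567, -2012]]
... * rho(b^-1) = [[3, 1], [2, 1]]  ->  [[-29444, -10647], [-23725, -8579]]
... * rho(a^-1) = [[7, -3], [-23, 10]]  ->  [[38773, -18138], [31242, -14615]]
... * rho(b) = [[1, -1], [-2, 3]]  ->  [[75049, -93187], [60472, -75087]]
... * rho(b) = [[1, -1], [-2, 3]]  ->  [[261423, -354610], [210646, -285733]]
... * rho(b) = [[1, -1], [-2, 3]]  ->  [[970643, -1325253], [782112, -1067845]]
... * rho(a) = [[10, 3], [23, 7]]  ->  [[-20774389, -6364842], [-16739315, -5128579]]
... * rho(a) = [[10, 3], [23, 7]]  ->  [[-354135256, -106877061], [-285350467, -86117998]]
... * rho(a) = [[10, 3], [23, 7]]  ->  [[-5999524963, -1810545195], [-4834218624, -1458877387]]
... * rho(b) = [[1, -1], [-2, 3]]  ->  [[-2378434573, 567889378], [-1916463850, 457586463]]
... * rho(a) = [[10, 3], [23, 7]]  ->  [[-10722890036, -3160078073], [-8640149851, -2546286309]]
... * rho(a) = [[10, 3], [23, 7]]  ->  [[-179910696039, -54289216619], [-144966083617, -43744453716]]
tr = -179910696039 + -43744453716 = -223655149755

-223655149755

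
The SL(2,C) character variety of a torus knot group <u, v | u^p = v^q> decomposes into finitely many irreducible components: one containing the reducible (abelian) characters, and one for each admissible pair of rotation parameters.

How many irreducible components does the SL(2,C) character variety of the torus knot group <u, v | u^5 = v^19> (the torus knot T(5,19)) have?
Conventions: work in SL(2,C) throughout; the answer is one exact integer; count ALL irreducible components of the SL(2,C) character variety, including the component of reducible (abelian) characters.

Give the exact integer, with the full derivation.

Gamma = < u, v | u^5 = v^19 > (torus knot T(5,19)); the central element u^5 = v^19 acts as +I or -I in any irreducible SL(2,C) representation.
So on each irreducible component the traces are pinned: tr(u) = 2*cos(pi*alpha/5) with 1 <= alpha <= 4, tr(v) = 2*cos(pi*beta/19) with 1 <= beta <= 18.
u^5 = (-1)^alpha I and v^19 = (-1)^beta I must agree, so alpha and beta have equal parity.
Counting: 2 odd alphas x 9 odd betas + 2 even alphas x 9 even betas = 18 + 18 = 36.
components with irreducible characters: 36; plus the single component of reducible (abelian) characters: total 37.

37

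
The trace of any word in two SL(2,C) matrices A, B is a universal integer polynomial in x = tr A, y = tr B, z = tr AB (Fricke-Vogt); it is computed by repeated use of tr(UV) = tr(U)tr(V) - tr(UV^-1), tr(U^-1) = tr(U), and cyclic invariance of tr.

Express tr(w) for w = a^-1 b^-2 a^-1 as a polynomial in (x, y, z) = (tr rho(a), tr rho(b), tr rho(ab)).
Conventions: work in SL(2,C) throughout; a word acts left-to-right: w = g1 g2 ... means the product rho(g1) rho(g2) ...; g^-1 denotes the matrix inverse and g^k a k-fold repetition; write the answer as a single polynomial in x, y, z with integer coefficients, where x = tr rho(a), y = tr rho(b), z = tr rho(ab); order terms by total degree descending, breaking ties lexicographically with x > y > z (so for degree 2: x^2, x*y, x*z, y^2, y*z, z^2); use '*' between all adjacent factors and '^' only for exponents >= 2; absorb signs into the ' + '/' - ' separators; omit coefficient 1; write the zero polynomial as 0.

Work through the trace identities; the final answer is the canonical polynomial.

x*y*z - x^2 - y^2 + 2

apply: tr(a^-1) = tr(a) = x
apply: tr(a^-1 b) = tr(b)*tr(a) - tr(b a) = x*y - z
tr(a^-1 b^-1) = tr(a^-1)*tr(b) - tr(a^-1 b) = z
use: tr(b^-1 a^-2) = tr(a^-1 b^-1)*tr(a) - tr(a^-1 b^-1 a) = x*z - y
use: tr(a^-2) = tr(a^-1)*tr(a) - tr(1) = x^2 - 2
apply: tr(a^-1 b^-2 a^-1) = tr(b^-1 a^-2)*tr(b) - tr(b^-1 a^-2 b) = x*y*z - x^2 - y^2 + 2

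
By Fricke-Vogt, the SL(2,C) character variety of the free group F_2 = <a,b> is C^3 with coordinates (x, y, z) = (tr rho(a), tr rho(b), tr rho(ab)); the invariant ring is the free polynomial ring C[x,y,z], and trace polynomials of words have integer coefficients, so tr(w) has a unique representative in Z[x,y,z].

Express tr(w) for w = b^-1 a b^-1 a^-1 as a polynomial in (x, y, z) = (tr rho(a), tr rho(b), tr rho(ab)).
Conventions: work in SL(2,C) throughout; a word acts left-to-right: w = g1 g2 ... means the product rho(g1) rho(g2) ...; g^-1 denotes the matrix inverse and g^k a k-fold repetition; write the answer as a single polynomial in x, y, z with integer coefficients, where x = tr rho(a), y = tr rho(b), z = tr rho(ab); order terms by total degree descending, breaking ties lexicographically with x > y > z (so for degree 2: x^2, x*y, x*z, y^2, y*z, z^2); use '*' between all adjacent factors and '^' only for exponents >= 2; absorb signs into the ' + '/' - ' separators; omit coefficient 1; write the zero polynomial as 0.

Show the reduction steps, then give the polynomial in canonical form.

x*y*z - x^2 - z^2 + 2

trace(b^-1 a) = trace(a) trace(b) - trace(a b) = x*y - z
trace(b^-1 a b^-1) = trace(b^-1 a) trace(b) - trace(b^-1 a b) = x*y^2 - y*z - x
trace(a^2) = trace(a) trace(a) - trace(1) = x^2 - 2
trace(a^2 b) = trace(a) trace(b a) - trace(b) = x*z - y
trace(a b^-1 a) = trace(a^2) trace(b) - trace(a^2 b) = x^2*y - x*z - y
trace(a b a b) = trace(b a) trace(b a) - trace(1)   [split at repeated b] = z^2 - 2
trace(a b^-1 a b) = trace(a b a) trace(b) - trace(a b a b) = x*y*z - y^2 - z^2 + 2
trace(b^-1 a b^-1 a) = trace(a b^-1 a) trace(b) - trace(a b^-1 a b) = x^2*y^2 - 2*x*y*z + z^2 - 2
trace(b^-1 a b^-1 a^-1) = trace(b^-1 a b^-1) trace(a) - trace(b^-1 a b^-1 a) = x*y*z - x^2 - z^2 + 2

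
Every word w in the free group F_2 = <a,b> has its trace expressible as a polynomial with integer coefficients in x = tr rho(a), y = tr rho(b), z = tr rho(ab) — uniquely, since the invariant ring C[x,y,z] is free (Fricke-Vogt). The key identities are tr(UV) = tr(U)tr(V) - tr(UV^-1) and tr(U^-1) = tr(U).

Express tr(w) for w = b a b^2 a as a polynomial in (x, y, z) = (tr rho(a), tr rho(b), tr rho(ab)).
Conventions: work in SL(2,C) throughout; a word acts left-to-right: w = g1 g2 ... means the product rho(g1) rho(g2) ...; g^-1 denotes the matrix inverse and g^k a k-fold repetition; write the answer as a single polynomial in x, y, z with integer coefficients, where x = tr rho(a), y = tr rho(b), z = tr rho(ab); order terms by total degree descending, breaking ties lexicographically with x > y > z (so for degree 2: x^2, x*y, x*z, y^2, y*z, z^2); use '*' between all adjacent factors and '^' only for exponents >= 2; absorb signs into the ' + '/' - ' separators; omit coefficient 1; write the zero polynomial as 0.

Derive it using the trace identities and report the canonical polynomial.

y*z^2 - x*z - y

trace(a b a b) = trace(b a) trace(b a) - trace(1) = z^2 - 2
so trace(a b a) = trace(a) trace(b a) - trace(b) = x*z - y
reduce: trace(b a b^2 a) = trace(b) trace(a b a b) - trace(a b a) = y*z^2 - x*z - y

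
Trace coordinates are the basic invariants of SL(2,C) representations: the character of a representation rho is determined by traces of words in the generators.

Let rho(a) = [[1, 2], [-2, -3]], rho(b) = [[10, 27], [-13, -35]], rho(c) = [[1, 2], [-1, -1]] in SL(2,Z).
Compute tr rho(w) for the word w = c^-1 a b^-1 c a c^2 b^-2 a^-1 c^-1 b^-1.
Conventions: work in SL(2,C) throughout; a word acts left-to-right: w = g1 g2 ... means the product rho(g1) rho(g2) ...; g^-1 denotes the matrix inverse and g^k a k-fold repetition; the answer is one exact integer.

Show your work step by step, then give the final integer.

rho(c^-1) = [[-1, -2], [1, 1]]
... * rho(a) = [[1, 2], [-2, -3]]  ->  [[3, 4], [-1, -1]]
... * rho(b^-1) = [[-35, -27], [13, 10]]  ->  [[-53, -41], [22, 17]]
... * rho(c) = [[1, 2], [-1, -1]]  ->  [[-12, -65], [5, 27]]
... * rho(a) = [[1, 2], [-2, -3]]  ->  [[118, 171], [-49, -71]]
... * rho(c) = [[1, 2], [-1, -1]]  ->  [[-53, 65], [22, -27]]
... * rho(c) = [[1, 2], [-1, -1]]  ->  [[-118, -171], [49, 71]]
... * rho(b^-1) = [[-35, -27], [13, 10]]  ->  [[1907, 1476], [-792, -613]]
... * rho(b^-1) = [[-35, -27], [13, 10]]  ->  [[-47557, -36729], [19751, 15254]]
... * rho(a^-1) = [[-3, -2], [2, 1]]  ->  [[69213, 58385], [-28745, -24248]]
... * rho(c^-1) = [[-1, -2], [1, 1]]  ->  [[-10828, -80041], [4497, 33242]]
... * rho(b^-1) = [[-35, -27], [13, 10]]  ->  [[-661553, -508054], [274751, 211001]]
tr = -661553 + 211001 = -450552

-450552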